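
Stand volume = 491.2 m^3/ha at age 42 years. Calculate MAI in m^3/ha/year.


Formula: MAI = Total Volume / Stand Age
MAI = 491.2 m^3/ha / 42 years
MAI = 11.7 m^3/ha/year

11.7


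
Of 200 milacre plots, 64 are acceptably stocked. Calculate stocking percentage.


Formula: Stocking % = stocked plots / total plots * 100
Stocking = 64 / 200 * 100
Stocking = 0.32 * 100 = 32.0%

32.0


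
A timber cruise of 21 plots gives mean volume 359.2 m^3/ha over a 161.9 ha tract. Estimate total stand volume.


Formula: Total Volume = Mean Volume per ha * Total Area
Total Volume = 359.2 m^3/ha * 161.9 ha
Total Volume = 58154 m^3

58154


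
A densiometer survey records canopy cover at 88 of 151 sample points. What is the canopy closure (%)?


Formula: Canopy closure = covered points / total points * 100
Closure = 88 / 151 * 100
Closure = 0.5828 * 100 = 58.3%

58.3


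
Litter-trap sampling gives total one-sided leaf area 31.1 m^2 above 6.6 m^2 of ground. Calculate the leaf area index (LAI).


Formula: LAI = total leaf area / ground area  (dimensionless)
LAI = 31.1 m^2 / 6.6 m^2
LAI = 4.71

4.71


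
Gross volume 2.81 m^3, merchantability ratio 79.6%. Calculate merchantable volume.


Formula: MV = V_total * (merchantable_pct / 100)
Merchantable fraction = 79.6% / 100 = 0.796
MV = 2.81 m^3 * 0.796 = 2.237 m^3

2.237


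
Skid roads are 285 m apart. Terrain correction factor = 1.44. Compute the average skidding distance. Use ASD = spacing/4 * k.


Formula: ASD = (spacing / 4) * correction
Uncorrected distance = spacing / 4 = 285 / 4 = 71.25 m
ASD = 71.25 * 1.44 = 103 m

103


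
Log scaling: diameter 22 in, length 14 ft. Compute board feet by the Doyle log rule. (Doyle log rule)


Doyle: BF = (D - 4)^2 * L / 16
Adjusted diameter = 22 - 4 = 18 in
(D-4)^2 = 18^2 = 324
BF = 324 * 14 / 16 = 284 BF

284


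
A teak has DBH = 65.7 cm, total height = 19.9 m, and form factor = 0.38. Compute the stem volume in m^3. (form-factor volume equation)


Formula: V = pi * (DBH/200)^2 * H * ff
Radius = DBH/200 = 65.7/200 = 0.3285 m
Radius^2 = 0.3285^2 = 0.10791225 m^2
V = pi * 0.10791225 * 19.9 * 0.38
V = 2.564 m^3

2.564


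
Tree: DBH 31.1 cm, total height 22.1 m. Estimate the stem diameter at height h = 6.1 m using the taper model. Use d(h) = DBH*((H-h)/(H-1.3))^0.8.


Taper: d(h) = DBH * ((H - h) / (H - 1.3))^0.8
Numerator = H - h = 22.1 - 6.1 = 16.0 m
Denominator = H - 1.3 = 22.1 - 1.3 = 20.8 m
Ratio = 16.0 / 20.8 = 0.76923
d = 31.1 * 0.76923^0.8 = 25.2 cm

25.2


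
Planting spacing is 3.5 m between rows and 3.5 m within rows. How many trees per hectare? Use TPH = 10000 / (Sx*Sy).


Formula: TPH = 10000 m^2/ha / (spacing_x * spacing_y)
Area per tree = 3.5 m * 3.5 m = 12.25 m^2
TPH = 10000 / 12.25 = 816 trees/ha

816


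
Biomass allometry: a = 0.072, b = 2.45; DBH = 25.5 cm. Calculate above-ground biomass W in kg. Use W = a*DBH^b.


Formula: W = a * DBH^b  (allometric power law)
DBH^b = 25.5^2.45 = 2792.6946
W = 0.072 * 2792.6946 = 201.1 kg

201.1


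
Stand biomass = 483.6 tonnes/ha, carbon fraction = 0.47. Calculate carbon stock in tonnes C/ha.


Formula: Carbon Stock = Biomass * Carbon Fraction
C = 483.6 t/ha * 0.47
C = 227.3 t C/ha

227.3


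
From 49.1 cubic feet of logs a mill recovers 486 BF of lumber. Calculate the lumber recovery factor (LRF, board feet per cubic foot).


Formula: LRF = Lumber Output (BF) / Log Input (ft^3)
LRF = 486 BF / 49.1 ft^3
LRF = 9.9 BF/ft^3

9.9


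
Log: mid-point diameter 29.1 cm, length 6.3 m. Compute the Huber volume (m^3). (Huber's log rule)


Huber: V = Am * L,  Am = pi*(Dm/200)^2
Am = pi*(29.1/200)^2 = 0.066508 m^2
V = 0.066508*6.3 = 0.419 m^3

0.419


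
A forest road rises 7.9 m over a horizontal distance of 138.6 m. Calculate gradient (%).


Formula: Gradient = rise / run * 100
Gradient = 7.9 / 138.6 * 100 = 5.7%

5.7


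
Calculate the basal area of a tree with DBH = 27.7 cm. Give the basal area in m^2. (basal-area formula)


Formula: BA = pi * (DBH/2)^2 / 10000  (cm^2 to m^2)
Radius = DBH/2 = 27.7/2 = 13.85 cm
BA = pi * 13.85^2 / 10000
   = 602.6282 cm^2 / 10000
   = 0.0603 m^2

0.0603


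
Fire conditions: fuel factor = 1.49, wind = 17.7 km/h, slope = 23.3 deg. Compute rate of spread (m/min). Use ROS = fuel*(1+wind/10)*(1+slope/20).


Formula: ROS = fuel * (1 + wind/10) * (1 + slope/20)
Wind factor = 1 + 17.7/10 = 2.77
Slope factor = 1 + 23.3/20 = 2.165
ROS = 1.49 * 2.77 * 2.165 = 8.94 m/min

8.94


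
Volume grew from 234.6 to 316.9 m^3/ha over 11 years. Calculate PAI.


Formula: PAI = (V_T2 - V_T1) / (T2 - T1)
Volume increment = 316.9 - 234.6 = 82.3 m^3/ha
PAI = 82.3 / 11 = 7.48 m^3/ha/year

7.48


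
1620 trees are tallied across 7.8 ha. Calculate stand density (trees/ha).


Formula: Stand Density = N_trees / Area_ha
Density = 1620 trees / 7.8 ha
Density = 208 trees/ha

208


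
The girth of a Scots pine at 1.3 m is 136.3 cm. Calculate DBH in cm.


Formula: DBH = C / pi
DBH = 136.3 / pi
pi = 3.14159...
DBH = 43.4 cm

43.4


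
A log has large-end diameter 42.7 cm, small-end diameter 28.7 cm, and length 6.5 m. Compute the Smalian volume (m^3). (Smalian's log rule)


Smalian: V = (A1 + A2)/2 * L,  A = pi*(D/200)^2
A1 = pi*(42.7/200)^2 = 0.143201 m^2
A2 = pi*(28.7/200)^2 = 0.064692 m^2
V = (0.143201+0.064692)/2*6.5 = 0.6757 m^3

0.6757


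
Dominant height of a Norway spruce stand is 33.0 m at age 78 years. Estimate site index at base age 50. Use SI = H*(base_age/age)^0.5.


Formula: SI = H_dom * (base_age / age)^0.5
Age ratio = 50 / 78 = 0.64103
sqrt(age_ratio) = 0.80064
SI = 33.0 * 0.80064 = 26.4 m

26.4


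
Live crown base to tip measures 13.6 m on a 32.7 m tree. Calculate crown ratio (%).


Formula: Crown Ratio = (Crown Length / Total Height) * 100
CR = (13.6 m / 32.7 m) * 100
CR = 0.4159 * 100 = 41.6%

41.6


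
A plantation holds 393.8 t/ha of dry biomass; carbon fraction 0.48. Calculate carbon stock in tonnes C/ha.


Formula: Carbon Stock = Biomass * Carbon Fraction
C = 393.8 t/ha * 0.48
C = 189.0 t C/ha

189.0


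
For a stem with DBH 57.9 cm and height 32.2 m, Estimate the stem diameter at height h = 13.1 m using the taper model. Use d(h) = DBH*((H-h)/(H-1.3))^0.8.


Taper: d(h) = DBH * ((H - h) / (H - 1.3))^0.8
Numerator = H - h = 32.2 - 13.1 = 19.1 m
Denominator = H - 1.3 = 32.2 - 1.3 = 30.9 m
Ratio = 19.1 / 30.9 = 0.61812
d = 57.9 * 0.61812^0.8 = 39.4 cm

39.4


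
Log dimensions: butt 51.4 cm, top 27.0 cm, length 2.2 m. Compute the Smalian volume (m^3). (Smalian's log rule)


Smalian: V = (A1 + A2)/2 * L,  A = pi*(D/200)^2
A1 = pi*(51.4/200)^2 = 0.207499 m^2
A2 = pi*(27.0/200)^2 = 0.057256 m^2
V = (0.207499+0.057256)/2*2.2 = 0.2912 m^3

0.2912


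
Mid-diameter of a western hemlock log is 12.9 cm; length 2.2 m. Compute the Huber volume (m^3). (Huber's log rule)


Huber: V = Am * L,  Am = pi*(Dm/200)^2
Am = pi*(12.9/200)^2 = 0.01307 m^2
V = 0.01307*2.2 = 0.0288 m^3

0.0288


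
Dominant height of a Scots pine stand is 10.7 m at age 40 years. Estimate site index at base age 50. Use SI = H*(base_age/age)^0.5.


Formula: SI = H_dom * (base_age / age)^0.5
Age ratio = 50 / 40 = 1.25
sqrt(age_ratio) = 1.11803
SI = 10.7 * 1.11803 = 12.0 m

12.0


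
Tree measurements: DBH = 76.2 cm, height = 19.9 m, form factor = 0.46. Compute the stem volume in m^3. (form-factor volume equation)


Formula: V = pi * (DBH/200)^2 * H * ff
Radius = DBH/200 = 76.2/200 = 0.381 m
Radius^2 = 0.381^2 = 0.145161 m^2
V = pi * 0.145161 * 19.9 * 0.46
V = 4.175 m^3

4.175


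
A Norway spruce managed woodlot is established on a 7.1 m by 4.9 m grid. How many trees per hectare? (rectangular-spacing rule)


Formula: TPH = 10000 m^2/ha / (spacing_x * spacing_y)
Area per tree = 7.1 m * 4.9 m = 34.79 m^2
TPH = 10000 / 34.79 = 287 trees/ha

287


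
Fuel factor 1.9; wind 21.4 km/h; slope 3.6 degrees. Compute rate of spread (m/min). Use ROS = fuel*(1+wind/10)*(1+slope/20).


Formula: ROS = fuel * (1 + wind/10) * (1 + slope/20)
Wind factor = 1 + 21.4/10 = 3.14
Slope factor = 1 + 3.6/20 = 1.18
ROS = 1.9 * 3.14 * 1.18 = 7.04 m/min

7.04


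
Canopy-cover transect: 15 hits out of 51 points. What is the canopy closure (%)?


Formula: Canopy closure = covered points / total points * 100
Closure = 15 / 51 * 100
Closure = 0.2941 * 100 = 29.4%

29.4


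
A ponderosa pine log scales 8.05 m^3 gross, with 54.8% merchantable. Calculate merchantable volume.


Formula: MV = V_total * (merchantable_pct / 100)
Merchantable fraction = 54.8% / 100 = 0.548
MV = 8.05 m^3 * 0.548 = 4.411 m^3

4.411


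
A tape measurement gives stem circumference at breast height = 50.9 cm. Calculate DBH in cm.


Formula: DBH = C / pi
DBH = 50.9 / pi
pi = 3.14159...
DBH = 16.2 cm

16.2


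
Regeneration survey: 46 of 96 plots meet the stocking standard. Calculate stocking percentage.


Formula: Stocking % = stocked plots / total plots * 100
Stocking = 46 / 96 * 100
Stocking = 0.4792 * 100 = 47.9%

47.9


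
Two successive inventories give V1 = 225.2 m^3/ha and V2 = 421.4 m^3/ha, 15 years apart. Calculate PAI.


Formula: PAI = (V_T2 - V_T1) / (T2 - T1)
Volume increment = 421.4 - 225.2 = 196.2 m^3/ha
PAI = 196.2 / 15 = 13.08 m^3/ha/year

13.08


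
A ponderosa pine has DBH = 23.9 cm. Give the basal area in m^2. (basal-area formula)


Formula: BA = pi * (DBH/2)^2 / 10000  (cm^2 to m^2)
Radius = DBH/2 = 23.9/2 = 11.95 cm
BA = pi * 11.95^2 / 10000
   = 448.6273 cm^2 / 10000
   = 0.0449 m^2

0.0449


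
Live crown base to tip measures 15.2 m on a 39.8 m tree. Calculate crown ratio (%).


Formula: Crown Ratio = (Crown Length / Total Height) * 100
CR = (15.2 m / 39.8 m) * 100
CR = 0.3819 * 100 = 38.2%

38.2


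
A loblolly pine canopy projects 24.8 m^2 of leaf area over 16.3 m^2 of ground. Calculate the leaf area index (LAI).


Formula: LAI = total leaf area / ground area  (dimensionless)
LAI = 24.8 m^2 / 16.3 m^2
LAI = 1.52

1.52


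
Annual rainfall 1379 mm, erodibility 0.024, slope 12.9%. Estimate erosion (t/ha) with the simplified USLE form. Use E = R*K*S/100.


Formula: E = R * K * S / 100  (simplified USLE)
R * K = 1379 * 0.024 = 33.096
E = 33.096 * 12.9 / 100 = 4.27 t/ha

4.27


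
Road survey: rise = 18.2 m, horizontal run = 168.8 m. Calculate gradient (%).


Formula: Gradient = rise / run * 100
Gradient = 18.2 / 168.8 * 100 = 10.8%

10.8


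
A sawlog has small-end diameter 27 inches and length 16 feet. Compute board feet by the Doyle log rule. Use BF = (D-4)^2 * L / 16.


Doyle: BF = (D - 4)^2 * L / 16
Adjusted diameter = 27 - 4 = 23 in
(D-4)^2 = 23^2 = 529
BF = 529 * 16 / 16 = 529 BF

529


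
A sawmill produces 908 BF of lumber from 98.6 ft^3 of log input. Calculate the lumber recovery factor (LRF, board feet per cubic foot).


Formula: LRF = Lumber Output (BF) / Log Input (ft^3)
LRF = 908 BF / 98.6 ft^3
LRF = 9.21 BF/ft^3

9.21


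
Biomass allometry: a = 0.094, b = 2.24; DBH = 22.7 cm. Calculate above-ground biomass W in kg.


Formula: W = a * DBH^b  (allometric power law)
DBH^b = 22.7^2.24 = 1090.1793
W = 0.094 * 1090.1793 = 102.5 kg

102.5


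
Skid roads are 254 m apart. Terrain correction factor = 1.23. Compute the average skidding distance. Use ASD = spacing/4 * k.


Formula: ASD = (spacing / 4) * correction
Uncorrected distance = spacing / 4 = 254 / 4 = 63.5 m
ASD = 63.5 * 1.23 = 78 m

78


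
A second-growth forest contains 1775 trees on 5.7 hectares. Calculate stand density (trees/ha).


Formula: Stand Density = N_trees / Area_ha
Density = 1775 trees / 5.7 ha
Density = 311 trees/ha

311


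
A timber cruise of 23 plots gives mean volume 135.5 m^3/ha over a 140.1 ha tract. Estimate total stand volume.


Formula: Total Volume = Mean Volume per ha * Total Area
Total Volume = 135.5 m^3/ha * 140.1 ha
Total Volume = 18984 m^3

18984


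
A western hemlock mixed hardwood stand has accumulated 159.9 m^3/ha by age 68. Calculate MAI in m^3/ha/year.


Formula: MAI = Total Volume / Stand Age
MAI = 159.9 m^3/ha / 68 years
MAI = 2.35 m^3/ha/year

2.35


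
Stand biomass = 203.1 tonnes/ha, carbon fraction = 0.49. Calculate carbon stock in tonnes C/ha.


Formula: Carbon Stock = Biomass * Carbon Fraction
C = 203.1 t/ha * 0.49
C = 99.5 t C/ha

99.5


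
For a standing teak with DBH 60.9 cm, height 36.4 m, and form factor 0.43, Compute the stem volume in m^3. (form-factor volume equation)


Formula: V = pi * (DBH/200)^2 * H * ff
Radius = DBH/200 = 60.9/200 = 0.3045 m
Radius^2 = 0.3045^2 = 0.09272025 m^2
V = pi * 0.09272025 * 36.4 * 0.43
V = 4.559 m^3

4.559


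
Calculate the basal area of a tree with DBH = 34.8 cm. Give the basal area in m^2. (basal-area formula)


Formula: BA = pi * (DBH/2)^2 / 10000  (cm^2 to m^2)
Radius = DBH/2 = 34.8/2 = 17.4 cm
BA = pi * 17.4^2 / 10000
   = 951.1486 cm^2 / 10000
   = 0.0951 m^2

0.0951


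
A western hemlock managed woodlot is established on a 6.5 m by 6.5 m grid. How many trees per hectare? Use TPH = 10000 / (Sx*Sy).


Formula: TPH = 10000 m^2/ha / (spacing_x * spacing_y)
Area per tree = 6.5 m * 6.5 m = 42.25 m^2
TPH = 10000 / 42.25 = 237 trees/ha

237


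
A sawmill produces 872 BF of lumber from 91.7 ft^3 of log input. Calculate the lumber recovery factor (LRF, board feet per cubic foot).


Formula: LRF = Lumber Output (BF) / Log Input (ft^3)
LRF = 872 BF / 91.7 ft^3
LRF = 9.51 BF/ft^3

9.51


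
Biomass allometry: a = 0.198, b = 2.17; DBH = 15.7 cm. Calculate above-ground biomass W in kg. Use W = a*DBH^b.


Formula: W = a * DBH^b  (allometric power law)
DBH^b = 15.7^2.17 = 393.6427
W = 0.198 * 393.6427 = 77.9 kg

77.9


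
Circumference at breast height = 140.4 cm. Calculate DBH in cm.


Formula: DBH = C / pi
DBH = 140.4 / pi
pi = 3.14159...
DBH = 44.7 cm

44.7


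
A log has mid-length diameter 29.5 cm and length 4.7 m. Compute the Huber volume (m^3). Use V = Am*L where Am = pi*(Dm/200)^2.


Huber: V = Am * L,  Am = pi*(Dm/200)^2
Am = pi*(29.5/200)^2 = 0.068349 m^2
V = 0.068349*4.7 = 0.3212 m^3

0.3212


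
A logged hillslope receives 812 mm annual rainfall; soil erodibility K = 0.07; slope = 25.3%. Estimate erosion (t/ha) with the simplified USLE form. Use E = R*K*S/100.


Formula: E = R * K * S / 100  (simplified USLE)
R * K = 812 * 0.07 = 56.84
E = 56.84 * 25.3 / 100 = 14.38 t/ha

14.38


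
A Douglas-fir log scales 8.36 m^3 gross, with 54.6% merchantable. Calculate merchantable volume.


Formula: MV = V_total * (merchantable_pct / 100)
Merchantable fraction = 54.6% / 100 = 0.546
MV = 8.36 m^3 * 0.546 = 4.565 m^3

4.565


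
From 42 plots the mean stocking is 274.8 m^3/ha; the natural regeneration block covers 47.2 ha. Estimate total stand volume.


Formula: Total Volume = Mean Volume per ha * Total Area
Total Volume = 274.8 m^3/ha * 47.2 ha
Total Volume = 12971 m^3

12971


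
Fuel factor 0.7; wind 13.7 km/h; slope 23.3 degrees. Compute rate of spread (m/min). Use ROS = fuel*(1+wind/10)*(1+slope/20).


Formula: ROS = fuel * (1 + wind/10) * (1 + slope/20)
Wind factor = 1 + 13.7/10 = 2.37
Slope factor = 1 + 23.3/20 = 2.165
ROS = 0.7 * 2.37 * 2.165 = 3.59 m/min

3.59


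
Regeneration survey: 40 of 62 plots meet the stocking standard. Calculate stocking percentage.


Formula: Stocking % = stocked plots / total plots * 100
Stocking = 40 / 62 * 100
Stocking = 0.6452 * 100 = 64.5%

64.5


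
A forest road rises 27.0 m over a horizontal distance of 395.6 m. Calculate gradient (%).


Formula: Gradient = rise / run * 100
Gradient = 27.0 / 395.6 * 100 = 6.8%

6.8


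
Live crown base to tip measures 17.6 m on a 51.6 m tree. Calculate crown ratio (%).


Formula: Crown Ratio = (Crown Length / Total Height) * 100
CR = (17.6 m / 51.6 m) * 100
CR = 0.3411 * 100 = 34.1%

34.1


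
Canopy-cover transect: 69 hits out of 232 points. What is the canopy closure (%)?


Formula: Canopy closure = covered points / total points * 100
Closure = 69 / 232 * 100
Closure = 0.2974 * 100 = 29.7%

29.7


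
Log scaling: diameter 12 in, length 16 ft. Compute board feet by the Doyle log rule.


Doyle: BF = (D - 4)^2 * L / 16
Adjusted diameter = 12 - 4 = 8 in
(D-4)^2 = 8^2 = 64
BF = 64 * 16 / 16 = 64 BF

64


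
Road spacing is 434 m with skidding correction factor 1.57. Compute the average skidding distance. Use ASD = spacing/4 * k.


Formula: ASD = (spacing / 4) * correction
Uncorrected distance = spacing / 4 = 434 / 4 = 108.5 m
ASD = 108.5 * 1.57 = 170 m

170


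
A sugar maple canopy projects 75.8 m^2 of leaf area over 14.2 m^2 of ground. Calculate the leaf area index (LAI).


Formula: LAI = total leaf area / ground area  (dimensionless)
LAI = 75.8 m^2 / 14.2 m^2
LAI = 5.34

5.34


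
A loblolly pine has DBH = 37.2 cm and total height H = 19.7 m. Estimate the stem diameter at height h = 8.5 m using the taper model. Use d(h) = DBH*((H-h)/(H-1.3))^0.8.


Taper: d(h) = DBH * ((H - h) / (H - 1.3))^0.8
Numerator = H - h = 19.7 - 8.5 = 11.2 m
Denominator = H - 1.3 = 19.7 - 1.3 = 18.4 m
Ratio = 11.2 / 18.4 = 0.6087
d = 37.2 * 0.6087^0.8 = 25.0 cm

25.0


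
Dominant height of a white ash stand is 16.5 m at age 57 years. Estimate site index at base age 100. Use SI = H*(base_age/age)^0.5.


Formula: SI = H_dom * (base_age / age)^0.5
Age ratio = 100 / 57 = 1.75439
sqrt(age_ratio) = 1.32453
SI = 16.5 * 1.32453 = 21.9 m

21.9


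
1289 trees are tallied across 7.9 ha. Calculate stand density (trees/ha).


Formula: Stand Density = N_trees / Area_ha
Density = 1289 trees / 7.9 ha
Density = 163 trees/ha

163


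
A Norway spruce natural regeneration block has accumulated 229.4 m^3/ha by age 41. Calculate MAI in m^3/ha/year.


Formula: MAI = Total Volume / Stand Age
MAI = 229.4 m^3/ha / 41 years
MAI = 5.6 m^3/ha/year

5.6


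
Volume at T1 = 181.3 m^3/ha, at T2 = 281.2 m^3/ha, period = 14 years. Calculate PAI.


Formula: PAI = (V_T2 - V_T1) / (T2 - T1)
Volume increment = 281.2 - 181.3 = 99.9 m^3/ha
PAI = 99.9 / 14 = 7.14 m^3/ha/year

7.14


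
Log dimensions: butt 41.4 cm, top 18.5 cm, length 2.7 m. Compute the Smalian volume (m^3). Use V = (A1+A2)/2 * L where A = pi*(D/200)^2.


Smalian: V = (A1 + A2)/2 * L,  A = pi*(D/200)^2
A1 = pi*(41.4/200)^2 = 0.134614 m^2
A2 = pi*(18.5/200)^2 = 0.02688 m^2
V = (0.134614+0.02688)/2*2.7 = 0.218 m^3

0.218


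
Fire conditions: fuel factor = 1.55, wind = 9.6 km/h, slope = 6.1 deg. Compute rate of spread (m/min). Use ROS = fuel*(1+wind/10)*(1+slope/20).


Formula: ROS = fuel * (1 + wind/10) * (1 + slope/20)
Wind factor = 1 + 9.6/10 = 1.96
Slope factor = 1 + 6.1/20 = 1.305
ROS = 1.55 * 1.96 * 1.305 = 3.96 m/min

3.96


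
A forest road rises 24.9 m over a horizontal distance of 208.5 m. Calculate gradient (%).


Formula: Gradient = rise / run * 100
Gradient = 24.9 / 208.5 * 100 = 11.9%

11.9


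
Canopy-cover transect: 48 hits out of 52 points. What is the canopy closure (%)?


Formula: Canopy closure = covered points / total points * 100
Closure = 48 / 52 * 100
Closure = 0.9231 * 100 = 92.3%

92.3


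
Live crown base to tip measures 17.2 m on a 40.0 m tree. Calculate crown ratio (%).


Formula: Crown Ratio = (Crown Length / Total Height) * 100
CR = (17.2 m / 40.0 m) * 100
CR = 0.43 * 100 = 43.0%

43.0


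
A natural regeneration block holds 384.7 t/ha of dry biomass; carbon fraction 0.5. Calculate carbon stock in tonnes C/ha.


Formula: Carbon Stock = Biomass * Carbon Fraction
C = 384.7 t/ha * 0.5
C = 192.4 t C/ha

192.4


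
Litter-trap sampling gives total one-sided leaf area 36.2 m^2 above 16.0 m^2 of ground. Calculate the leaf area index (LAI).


Formula: LAI = total leaf area / ground area  (dimensionless)
LAI = 36.2 m^2 / 16.0 m^2
LAI = 2.26

2.26


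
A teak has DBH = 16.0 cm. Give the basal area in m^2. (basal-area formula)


Formula: BA = pi * (DBH/2)^2 / 10000  (cm^2 to m^2)
Radius = DBH/2 = 16.0/2 = 8.0 cm
BA = pi * 8.0^2 / 10000
   = 201.0619 cm^2 / 10000
   = 0.0201 m^2

0.0201


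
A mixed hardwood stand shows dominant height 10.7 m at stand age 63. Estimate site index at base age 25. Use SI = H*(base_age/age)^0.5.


Formula: SI = H_dom * (base_age / age)^0.5
Age ratio = 25 / 63 = 0.39683
sqrt(age_ratio) = 0.62994
SI = 10.7 * 0.62994 = 6.7 m

6.7


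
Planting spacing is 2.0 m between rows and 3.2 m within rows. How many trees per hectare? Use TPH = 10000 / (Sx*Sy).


Formula: TPH = 10000 m^2/ha / (spacing_x * spacing_y)
Area per tree = 2.0 m * 3.2 m = 6.4 m^2
TPH = 10000 / 6.4 = 1563 trees/ha

1563


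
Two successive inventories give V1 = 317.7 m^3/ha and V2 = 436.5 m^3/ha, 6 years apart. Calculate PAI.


Formula: PAI = (V_T2 - V_T1) / (T2 - T1)
Volume increment = 436.5 - 317.7 = 118.8 m^3/ha
PAI = 118.8 / 6 = 19.8 m^3/ha/year

19.8


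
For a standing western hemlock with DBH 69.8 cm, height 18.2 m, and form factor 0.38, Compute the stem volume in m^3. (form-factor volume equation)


Formula: V = pi * (DBH/200)^2 * H * ff
Radius = DBH/200 = 69.8/200 = 0.349 m
Radius^2 = 0.349^2 = 0.121801 m^2
V = pi * 0.121801 * 18.2 * 0.38
V = 2.646 m^3

2.646


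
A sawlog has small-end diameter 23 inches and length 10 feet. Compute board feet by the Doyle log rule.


Doyle: BF = (D - 4)^2 * L / 16
Adjusted diameter = 23 - 4 = 19 in
(D-4)^2 = 19^2 = 361
BF = 361 * 10 / 16 = 226 BF

226


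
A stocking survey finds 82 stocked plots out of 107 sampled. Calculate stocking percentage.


Formula: Stocking % = stocked plots / total plots * 100
Stocking = 82 / 107 * 100
Stocking = 0.7664 * 100 = 76.6%

76.6


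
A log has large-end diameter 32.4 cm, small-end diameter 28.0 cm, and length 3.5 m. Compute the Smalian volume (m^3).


Smalian: V = (A1 + A2)/2 * L,  A = pi*(D/200)^2
A1 = pi*(32.4/200)^2 = 0.082448 m^2
A2 = pi*(28.0/200)^2 = 0.061575 m^2
V = (0.082448+0.061575)/2*3.5 = 0.252 m^3

0.252


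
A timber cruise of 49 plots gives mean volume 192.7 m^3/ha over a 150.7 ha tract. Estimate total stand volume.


Formula: Total Volume = Mean Volume per ha * Total Area
Total Volume = 192.7 m^3/ha * 150.7 ha
Total Volume = 29040 m^3

29040


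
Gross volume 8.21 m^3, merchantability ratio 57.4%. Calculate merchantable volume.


Formula: MV = V_total * (merchantable_pct / 100)
Merchantable fraction = 57.4% / 100 = 0.574
MV = 8.21 m^3 * 0.574 = 4.713 m^3

4.713


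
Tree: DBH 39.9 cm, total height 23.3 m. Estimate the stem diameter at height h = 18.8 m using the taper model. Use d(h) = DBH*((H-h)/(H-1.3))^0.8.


Taper: d(h) = DBH * ((H - h) / (H - 1.3))^0.8
Numerator = H - h = 23.3 - 18.8 = 4.5 m
Denominator = H - 1.3 = 23.3 - 1.3 = 22.0 m
Ratio = 4.5 / 22.0 = 0.20455
d = 39.9 * 0.20455^0.8 = 11.2 cm

11.2


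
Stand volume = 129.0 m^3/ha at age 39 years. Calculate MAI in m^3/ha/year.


Formula: MAI = Total Volume / Stand Age
MAI = 129.0 m^3/ha / 39 years
MAI = 3.31 m^3/ha/year

3.31


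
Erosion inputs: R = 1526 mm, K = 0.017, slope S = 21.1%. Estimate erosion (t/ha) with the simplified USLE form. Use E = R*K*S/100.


Formula: E = R * K * S / 100  (simplified USLE)
R * K = 1526 * 0.017 = 25.942
E = 25.942 * 21.1 / 100 = 5.47 t/ha

5.47


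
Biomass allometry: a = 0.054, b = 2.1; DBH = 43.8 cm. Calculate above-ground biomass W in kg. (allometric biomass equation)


Formula: W = a * DBH^b  (allometric power law)
DBH^b = 43.8^2.1 = 2799.5977
W = 0.054 * 2799.5977 = 151.2 kg

151.2


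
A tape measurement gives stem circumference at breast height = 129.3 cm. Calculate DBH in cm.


Formula: DBH = C / pi
DBH = 129.3 / pi
pi = 3.14159...
DBH = 41.2 cm

41.2


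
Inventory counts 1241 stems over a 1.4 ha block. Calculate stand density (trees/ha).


Formula: Stand Density = N_trees / Area_ha
Density = 1241 trees / 1.4 ha
Density = 886 trees/ha

886


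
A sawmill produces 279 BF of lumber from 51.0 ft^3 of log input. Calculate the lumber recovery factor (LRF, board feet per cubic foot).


Formula: LRF = Lumber Output (BF) / Log Input (ft^3)
LRF = 279 BF / 51.0 ft^3
LRF = 5.47 BF/ft^3

5.47


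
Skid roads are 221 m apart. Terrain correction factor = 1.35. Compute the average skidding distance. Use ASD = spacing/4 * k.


Formula: ASD = (spacing / 4) * correction
Uncorrected distance = spacing / 4 = 221 / 4 = 55.25 m
ASD = 55.25 * 1.35 = 75 m

75


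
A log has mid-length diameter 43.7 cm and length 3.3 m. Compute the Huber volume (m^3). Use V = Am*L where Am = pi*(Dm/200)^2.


Huber: V = Am * L,  Am = pi*(Dm/200)^2
Am = pi*(43.7/200)^2 = 0.149987 m^2
V = 0.149987*3.3 = 0.495 m^3

0.495


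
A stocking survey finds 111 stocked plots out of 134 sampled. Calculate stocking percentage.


Formula: Stocking % = stocked plots / total plots * 100
Stocking = 111 / 134 * 100
Stocking = 0.8284 * 100 = 82.8%

82.8


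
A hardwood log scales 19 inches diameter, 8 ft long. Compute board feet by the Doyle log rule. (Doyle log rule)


Doyle: BF = (D - 4)^2 * L / 16
Adjusted diameter = 19 - 4 = 15 in
(D-4)^2 = 15^2 = 225
BF = 225 * 8 / 16 = 113 BF

113


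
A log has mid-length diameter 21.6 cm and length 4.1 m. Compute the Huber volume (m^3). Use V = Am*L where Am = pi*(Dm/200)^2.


Huber: V = Am * L,  Am = pi*(Dm/200)^2
Am = pi*(21.6/200)^2 = 0.036644 m^2
V = 0.036644*4.1 = 0.1502 m^3

0.1502


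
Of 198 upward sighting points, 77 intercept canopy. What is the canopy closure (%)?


Formula: Canopy closure = covered points / total points * 100
Closure = 77 / 198 * 100
Closure = 0.3889 * 100 = 38.9%

38.9


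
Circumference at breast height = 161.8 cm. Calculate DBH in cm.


Formula: DBH = C / pi
DBH = 161.8 / pi
pi = 3.14159...
DBH = 51.5 cm

51.5


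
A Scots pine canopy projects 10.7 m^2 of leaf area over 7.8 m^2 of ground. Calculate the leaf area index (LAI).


Formula: LAI = total leaf area / ground area  (dimensionless)
LAI = 10.7 m^2 / 7.8 m^2
LAI = 1.37

1.37


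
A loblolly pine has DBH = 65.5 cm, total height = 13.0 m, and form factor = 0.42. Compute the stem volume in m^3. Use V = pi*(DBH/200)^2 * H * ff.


Formula: V = pi * (DBH/200)^2 * H * ff
Radius = DBH/200 = 65.5/200 = 0.3275 m
Radius^2 = 0.3275^2 = 0.10725625 m^2
V = pi * 0.10725625 * 13.0 * 0.42
V = 1.84 m^3

1.84


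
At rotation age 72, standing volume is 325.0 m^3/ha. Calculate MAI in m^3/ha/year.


Formula: MAI = Total Volume / Stand Age
MAI = 325.0 m^3/ha / 72 years
MAI = 4.51 m^3/ha/year

4.51


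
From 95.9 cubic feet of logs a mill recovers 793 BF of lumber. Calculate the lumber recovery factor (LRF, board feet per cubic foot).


Formula: LRF = Lumber Output (BF) / Log Input (ft^3)
LRF = 793 BF / 95.9 ft^3
LRF = 8.27 BF/ft^3

8.27


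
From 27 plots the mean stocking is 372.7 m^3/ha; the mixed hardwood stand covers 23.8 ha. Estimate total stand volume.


Formula: Total Volume = Mean Volume per ha * Total Area
Total Volume = 372.7 m^3/ha * 23.8 ha
Total Volume = 8870 m^3

8870


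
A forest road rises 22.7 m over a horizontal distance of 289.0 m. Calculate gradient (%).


Formula: Gradient = rise / run * 100
Gradient = 22.7 / 289.0 * 100 = 7.9%

7.9


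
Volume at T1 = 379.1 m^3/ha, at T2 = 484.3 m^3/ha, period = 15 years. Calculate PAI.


Formula: PAI = (V_T2 - V_T1) / (T2 - T1)
Volume increment = 484.3 - 379.1 = 105.2 m^3/ha
PAI = 105.2 / 15 = 7.01 m^3/ha/year

7.01


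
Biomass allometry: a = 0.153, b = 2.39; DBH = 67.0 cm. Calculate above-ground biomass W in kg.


Formula: W = a * DBH^b  (allometric power law)
DBH^b = 67.0^2.39 = 23137.625
W = 0.153 * 23137.625 = 3540.1 kg

3540.1


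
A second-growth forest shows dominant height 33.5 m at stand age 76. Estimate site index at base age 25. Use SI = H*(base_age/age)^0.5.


Formula: SI = H_dom * (base_age / age)^0.5
Age ratio = 25 / 76 = 0.32895
sqrt(age_ratio) = 0.57354
SI = 33.5 * 0.57354 = 19.2 m

19.2


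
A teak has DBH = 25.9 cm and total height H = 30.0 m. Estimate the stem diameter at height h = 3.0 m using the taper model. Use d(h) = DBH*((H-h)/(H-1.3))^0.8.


Taper: d(h) = DBH * ((H - h) / (H - 1.3))^0.8
Numerator = H - h = 30.0 - 3.0 = 27.0 m
Denominator = H - 1.3 = 30.0 - 1.3 = 28.7 m
Ratio = 27.0 / 28.7 = 0.94077
d = 25.9 * 0.94077^0.8 = 24.7 cm

24.7


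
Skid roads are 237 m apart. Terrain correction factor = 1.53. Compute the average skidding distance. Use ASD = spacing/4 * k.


Formula: ASD = (spacing / 4) * correction
Uncorrected distance = spacing / 4 = 237 / 4 = 59.25 m
ASD = 59.25 * 1.53 = 91 m

91


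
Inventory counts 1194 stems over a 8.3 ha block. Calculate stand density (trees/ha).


Formula: Stand Density = N_trees / Area_ha
Density = 1194 trees / 8.3 ha
Density = 144 trees/ha

144


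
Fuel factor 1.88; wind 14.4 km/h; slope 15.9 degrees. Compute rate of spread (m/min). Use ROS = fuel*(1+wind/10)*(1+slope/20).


Formula: ROS = fuel * (1 + wind/10) * (1 + slope/20)
Wind factor = 1 + 14.4/10 = 2.44
Slope factor = 1 + 15.9/20 = 1.795
ROS = 1.88 * 2.44 * 1.795 = 8.23 m/min

8.23


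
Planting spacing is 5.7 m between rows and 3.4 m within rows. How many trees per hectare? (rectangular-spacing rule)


Formula: TPH = 10000 m^2/ha / (spacing_x * spacing_y)
Area per tree = 5.7 m * 3.4 m = 19.38 m^2
TPH = 10000 / 19.38 = 516 trees/ha

516


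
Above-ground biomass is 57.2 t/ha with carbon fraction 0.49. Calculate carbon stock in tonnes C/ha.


Formula: Carbon Stock = Biomass * Carbon Fraction
C = 57.2 t/ha * 0.49
C = 28.0 t C/ha

28.0


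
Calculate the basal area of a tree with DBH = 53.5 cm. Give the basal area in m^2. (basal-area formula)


Formula: BA = pi * (DBH/2)^2 / 10000  (cm^2 to m^2)
Radius = DBH/2 = 53.5/2 = 26.75 cm
BA = pi * 26.75^2 / 10000
   = 2248.0059 cm^2 / 10000
   = 0.2248 m^2

0.2248


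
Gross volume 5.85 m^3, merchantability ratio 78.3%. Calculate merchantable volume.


Formula: MV = V_total * (merchantable_pct / 100)
Merchantable fraction = 78.3% / 100 = 0.783
MV = 5.85 m^3 * 0.783 = 4.581 m^3

4.581


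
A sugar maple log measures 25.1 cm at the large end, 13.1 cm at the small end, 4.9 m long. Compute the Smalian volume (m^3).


Smalian: V = (A1 + A2)/2 * L,  A = pi*(D/200)^2
A1 = pi*(25.1/200)^2 = 0.049481 m^2
A2 = pi*(13.1/200)^2 = 0.013478 m^2
V = (0.049481+0.013478)/2*4.9 = 0.1542 m^3

0.1542


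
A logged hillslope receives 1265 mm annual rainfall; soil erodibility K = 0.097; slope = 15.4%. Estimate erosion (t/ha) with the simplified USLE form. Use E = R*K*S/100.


Formula: E = R * K * S / 100  (simplified USLE)
R * K = 1265 * 0.097 = 122.705
E = 122.705 * 15.4 / 100 = 18.9 t/ha

18.9


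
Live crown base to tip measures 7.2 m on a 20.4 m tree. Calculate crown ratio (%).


Formula: Crown Ratio = (Crown Length / Total Height) * 100
CR = (7.2 m / 20.4 m) * 100
CR = 0.3529 * 100 = 35.3%

35.3


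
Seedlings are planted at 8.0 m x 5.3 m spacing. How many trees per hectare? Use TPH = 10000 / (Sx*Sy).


Formula: TPH = 10000 m^2/ha / (spacing_x * spacing_y)
Area per tree = 8.0 m * 5.3 m = 42.4 m^2
TPH = 10000 / 42.4 = 236 trees/ha

236


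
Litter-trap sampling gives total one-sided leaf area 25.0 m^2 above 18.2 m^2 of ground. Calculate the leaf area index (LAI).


Formula: LAI = total leaf area / ground area  (dimensionless)
LAI = 25.0 m^2 / 18.2 m^2
LAI = 1.37

1.37


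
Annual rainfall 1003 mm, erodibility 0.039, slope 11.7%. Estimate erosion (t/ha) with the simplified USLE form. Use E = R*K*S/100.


Formula: E = R * K * S / 100  (simplified USLE)
R * K = 1003 * 0.039 = 39.117
E = 39.117 * 11.7 / 100 = 4.58 t/ha

4.58


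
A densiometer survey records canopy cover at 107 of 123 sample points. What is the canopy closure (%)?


Formula: Canopy closure = covered points / total points * 100
Closure = 107 / 123 * 100
Closure = 0.8699 * 100 = 87.0%

87.0


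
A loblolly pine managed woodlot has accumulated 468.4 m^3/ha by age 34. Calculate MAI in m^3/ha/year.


Formula: MAI = Total Volume / Stand Age
MAI = 468.4 m^3/ha / 34 years
MAI = 13.78 m^3/ha/year

13.78


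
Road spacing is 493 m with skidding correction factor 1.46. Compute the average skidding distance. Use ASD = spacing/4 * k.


Formula: ASD = (spacing / 4) * correction
Uncorrected distance = spacing / 4 = 493 / 4 = 123.25 m
ASD = 123.25 * 1.46 = 180 m

180


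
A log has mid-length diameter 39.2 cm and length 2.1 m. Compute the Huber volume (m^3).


Huber: V = Am * L,  Am = pi*(Dm/200)^2
Am = pi*(39.2/200)^2 = 0.120687 m^2
V = 0.120687*2.1 = 0.2534 m^3

0.2534


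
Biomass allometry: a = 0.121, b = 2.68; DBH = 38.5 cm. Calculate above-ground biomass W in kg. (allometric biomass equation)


Formula: W = a * DBH^b  (allometric power law)
DBH^b = 38.5^2.68 = 17743.3147
W = 0.121 * 17743.3147 = 2146.9 kg

2146.9


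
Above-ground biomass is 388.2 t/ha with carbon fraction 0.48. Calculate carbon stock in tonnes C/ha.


Formula: Carbon Stock = Biomass * Carbon Fraction
C = 388.2 t/ha * 0.48
C = 186.3 t C/ha

186.3


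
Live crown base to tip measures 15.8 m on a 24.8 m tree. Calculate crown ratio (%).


Formula: Crown Ratio = (Crown Length / Total Height) * 100
CR = (15.8 m / 24.8 m) * 100
CR = 0.6371 * 100 = 63.7%

63.7


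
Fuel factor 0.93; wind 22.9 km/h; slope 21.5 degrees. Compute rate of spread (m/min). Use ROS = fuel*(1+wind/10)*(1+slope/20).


Formula: ROS = fuel * (1 + wind/10) * (1 + slope/20)
Wind factor = 1 + 22.9/10 = 3.29
Slope factor = 1 + 21.5/20 = 2.075
ROS = 0.93 * 3.29 * 2.075 = 6.35 m/min

6.35


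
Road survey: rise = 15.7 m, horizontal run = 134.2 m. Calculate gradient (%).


Formula: Gradient = rise / run * 100
Gradient = 15.7 / 134.2 * 100 = 11.7%

11.7


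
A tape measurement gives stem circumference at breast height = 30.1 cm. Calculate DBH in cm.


Formula: DBH = C / pi
DBH = 30.1 / pi
pi = 3.14159...
DBH = 9.6 cm

9.6


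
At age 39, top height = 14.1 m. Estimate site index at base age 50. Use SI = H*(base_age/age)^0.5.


Formula: SI = H_dom * (base_age / age)^0.5
Age ratio = 50 / 39 = 1.28205
sqrt(age_ratio) = 1.13228
SI = 14.1 * 1.13228 = 16.0 m

16.0


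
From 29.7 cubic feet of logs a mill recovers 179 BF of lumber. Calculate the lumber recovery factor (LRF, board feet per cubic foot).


Formula: LRF = Lumber Output (BF) / Log Input (ft^3)
LRF = 179 BF / 29.7 ft^3
LRF = 6.03 BF/ft^3

6.03


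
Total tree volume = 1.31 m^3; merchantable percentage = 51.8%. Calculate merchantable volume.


Formula: MV = V_total * (merchantable_pct / 100)
Merchantable fraction = 51.8% / 100 = 0.518
MV = 1.31 m^3 * 0.518 = 0.679 m^3

0.679


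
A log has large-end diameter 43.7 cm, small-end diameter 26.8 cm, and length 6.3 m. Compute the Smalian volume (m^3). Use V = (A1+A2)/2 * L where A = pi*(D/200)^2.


Smalian: V = (A1 + A2)/2 * L,  A = pi*(D/200)^2
A1 = pi*(43.7/200)^2 = 0.149987 m^2
A2 = pi*(26.8/200)^2 = 0.05641 m^2
V = (0.149987+0.05641)/2*6.3 = 0.6502 m^3

0.6502


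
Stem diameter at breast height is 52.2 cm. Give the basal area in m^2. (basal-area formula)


Formula: BA = pi * (DBH/2)^2 / 10000  (cm^2 to m^2)
Radius = DBH/2 = 52.2/2 = 26.1 cm
BA = pi * 26.1^2 / 10000
   = 2140.0843 cm^2 / 10000
   = 0.214 m^2

0.214


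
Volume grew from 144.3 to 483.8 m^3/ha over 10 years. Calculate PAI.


Formula: PAI = (V_T2 - V_T1) / (T2 - T1)
Volume increment = 483.8 - 144.3 = 339.5 m^3/ha
PAI = 339.5 / 10 = 33.95 m^3/ha/year

33.95


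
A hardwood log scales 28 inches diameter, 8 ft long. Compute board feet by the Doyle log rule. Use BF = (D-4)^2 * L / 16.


Doyle: BF = (D - 4)^2 * L / 16
Adjusted diameter = 28 - 4 = 24 in
(D-4)^2 = 24^2 = 576
BF = 576 * 8 / 16 = 288 BF

288


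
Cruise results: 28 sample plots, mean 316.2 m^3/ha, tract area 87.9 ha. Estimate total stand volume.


Formula: Total Volume = Mean Volume per ha * Total Area
Total Volume = 316.2 m^3/ha * 87.9 ha
Total Volume = 27794 m^3

27794


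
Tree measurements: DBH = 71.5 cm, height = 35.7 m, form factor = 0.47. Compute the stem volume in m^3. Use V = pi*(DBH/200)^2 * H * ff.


Formula: V = pi * (DBH/200)^2 * H * ff
Radius = DBH/200 = 71.5/200 = 0.3575 m
Radius^2 = 0.3575^2 = 0.12780625 m^2
V = pi * 0.12780625 * 35.7 * 0.47
V = 6.737 m^3

6.737


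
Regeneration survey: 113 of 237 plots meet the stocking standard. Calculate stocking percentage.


Formula: Stocking % = stocked plots / total plots * 100
Stocking = 113 / 237 * 100
Stocking = 0.4768 * 100 = 47.7%

47.7


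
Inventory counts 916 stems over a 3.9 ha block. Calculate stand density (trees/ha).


Formula: Stand Density = N_trees / Area_ha
Density = 916 trees / 3.9 ha
Density = 235 trees/ha

235


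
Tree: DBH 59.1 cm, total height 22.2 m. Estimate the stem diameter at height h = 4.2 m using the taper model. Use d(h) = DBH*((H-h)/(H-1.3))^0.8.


Taper: d(h) = DBH * ((H - h) / (H - 1.3))^0.8
Numerator = H - h = 22.2 - 4.2 = 18.0 m
Denominator = H - 1.3 = 22.2 - 1.3 = 20.9 m
Ratio = 18.0 / 20.9 = 0.86124
d = 59.1 * 0.86124^0.8 = 52.4 cm

52.4


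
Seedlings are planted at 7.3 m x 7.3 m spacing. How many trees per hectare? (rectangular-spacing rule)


Formula: TPH = 10000 m^2/ha / (spacing_x * spacing_y)
Area per tree = 7.3 m * 7.3 m = 53.29 m^2
TPH = 10000 / 53.29 = 188 trees/ha

188


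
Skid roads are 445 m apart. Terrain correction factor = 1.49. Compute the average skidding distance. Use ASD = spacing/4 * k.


Formula: ASD = (spacing / 4) * correction
Uncorrected distance = spacing / 4 = 445 / 4 = 111.25 m
ASD = 111.25 * 1.49 = 166 m

166


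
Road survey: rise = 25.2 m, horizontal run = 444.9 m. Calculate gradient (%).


Formula: Gradient = rise / run * 100
Gradient = 25.2 / 444.9 * 100 = 5.7%

5.7


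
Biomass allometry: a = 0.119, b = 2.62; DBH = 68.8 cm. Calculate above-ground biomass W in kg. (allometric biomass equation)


Formula: W = a * DBH^b  (allometric power law)
DBH^b = 68.8^2.62 = 65235.1564
W = 0.119 * 65235.1564 = 7763.0 kg

7763.0


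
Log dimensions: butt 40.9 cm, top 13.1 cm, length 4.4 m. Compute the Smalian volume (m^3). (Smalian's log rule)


Smalian: V = (A1 + A2)/2 * L,  A = pi*(D/200)^2
A1 = pi*(40.9/200)^2 = 0.131382 m^2
A2 = pi*(13.1/200)^2 = 0.013478 m^2
V = (0.131382+0.013478)/2*4.4 = 0.3187 m^3

0.3187


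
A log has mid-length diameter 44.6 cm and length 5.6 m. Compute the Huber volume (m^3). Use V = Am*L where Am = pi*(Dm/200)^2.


Huber: V = Am * L,  Am = pi*(Dm/200)^2
Am = pi*(44.6/200)^2 = 0.156228 m^2
V = 0.156228*5.6 = 0.8749 m^3

0.8749


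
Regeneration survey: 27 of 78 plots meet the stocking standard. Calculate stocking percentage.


Formula: Stocking % = stocked plots / total plots * 100
Stocking = 27 / 78 * 100
Stocking = 0.3462 * 100 = 34.6%

34.6


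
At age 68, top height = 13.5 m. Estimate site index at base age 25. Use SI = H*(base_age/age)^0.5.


Formula: SI = H_dom * (base_age / age)^0.5
Age ratio = 25 / 68 = 0.36765
sqrt(age_ratio) = 0.60634
SI = 13.5 * 0.60634 = 8.2 m

8.2


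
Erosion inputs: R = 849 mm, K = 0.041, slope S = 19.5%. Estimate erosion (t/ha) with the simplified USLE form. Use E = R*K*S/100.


Formula: E = R * K * S / 100  (simplified USLE)
R * K = 849 * 0.041 = 34.809
E = 34.809 * 19.5 / 100 = 6.79 t/ha

6.79


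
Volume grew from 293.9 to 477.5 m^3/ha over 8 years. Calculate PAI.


Formula: PAI = (V_T2 - V_T1) / (T2 - T1)
Volume increment = 477.5 - 293.9 = 183.6 m^3/ha
PAI = 183.6 / 8 = 22.95 m^3/ha/year

22.95


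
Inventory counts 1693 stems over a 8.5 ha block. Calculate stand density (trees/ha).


Formula: Stand Density = N_trees / Area_ha
Density = 1693 trees / 8.5 ha
Density = 199 trees/ha

199


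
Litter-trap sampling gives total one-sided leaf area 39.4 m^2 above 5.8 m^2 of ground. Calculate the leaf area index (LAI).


Formula: LAI = total leaf area / ground area  (dimensionless)
LAI = 39.4 m^2 / 5.8 m^2
LAI = 6.79

6.79
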